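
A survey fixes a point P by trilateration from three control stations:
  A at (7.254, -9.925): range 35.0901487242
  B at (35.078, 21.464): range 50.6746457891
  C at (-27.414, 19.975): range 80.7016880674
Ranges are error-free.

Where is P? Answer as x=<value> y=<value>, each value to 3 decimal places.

x=36.584 y=-29.188

eq1: (x − 7.254)² + (y + 9.925)² = 35.0901487242²
eq2: (x − 35.078)² + (y − 21.464)² = 50.6746457891²
eq3: (x + 27.414)² + (y − 19.975)² = 80.7016880674²
eq2−eq1, eq2−eq3 (x²,y² cancel):
  -55.648·x − 62.778·y = -203.442051
  -124.984·x − 2.978·y = -4485.484090
det = -55.648·-2.978 − -62.778·-124.984 = -7680.525808
x = (-203.442051·-2.978 − -62.778·-4485.484090) / -7680.525808 = 36.583937
y = (-55.648·-4485.484090 − -203.442051·-124.984) / -7680.525808 = -29.188264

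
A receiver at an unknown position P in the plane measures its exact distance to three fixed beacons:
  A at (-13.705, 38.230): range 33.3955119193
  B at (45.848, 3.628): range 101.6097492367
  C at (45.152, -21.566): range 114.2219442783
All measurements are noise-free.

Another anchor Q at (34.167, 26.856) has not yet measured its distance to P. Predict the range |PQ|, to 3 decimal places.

82.575

eq1: (x + 13.705)² + (y − 38.230)² = 33.3955119193²
eq2: (x − 45.848)² + (y − 3.628)² = 101.6097492367²
eq3: (x − 45.152)² + (y + 21.566)² = 114.2219442783²
eq2−eq1, eq2−eq3 (x²,y² cancel):
  -119.106·x + 69.204·y = 8743.439361
  -1.392·x − 50.388·y = -2333.517443
det = -119.106·-50.388 − 69.204·-1.392 = 6097.845096
x = (8743.439361·-50.388 − 69.204·-2333.517443) / 6097.845096 = -45.766279
y = (-119.106·-2333.517443 − 8743.439361·-1.392) / 6097.845096 = 47.575298
|P − Q| = √((-45.766279 − 34.167)² + (47.575298 − 26.856)²) = 82.574926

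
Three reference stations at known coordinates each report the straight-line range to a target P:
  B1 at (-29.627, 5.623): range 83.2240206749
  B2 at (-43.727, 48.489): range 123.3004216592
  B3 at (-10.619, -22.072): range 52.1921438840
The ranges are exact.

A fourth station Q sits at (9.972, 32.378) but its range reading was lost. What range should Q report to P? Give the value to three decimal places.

82.189

eq1: (x + 29.627)² + (y − 5.623)² = 83.2240206749²
eq2: (x + 43.727)² + (y − 48.489)² = 123.3004216592²
eq3: (x + 10.619)² + (y + 22.072)² = 52.1921438840²
eq3−eq2, eq3−eq1 (x²,y² cancel):
  -66.216·x + 141.122·y = -8815.676793
  -38.016·x + 55.390·y = -3892.776821
det = -66.216·55.390 − 141.122·-38.016 = 1697.189712
x = (-8815.676793·55.390 − 141.122·-3892.776821) / 1697.189712 = 35.974831
y = (-66.216·-3892.776821 − -8815.676793·-38.016) / 1697.189712 = -45.588692
|P − Q| = √((35.974831 − 9.972)² + (-45.588692 − 32.378)²) = 82.188517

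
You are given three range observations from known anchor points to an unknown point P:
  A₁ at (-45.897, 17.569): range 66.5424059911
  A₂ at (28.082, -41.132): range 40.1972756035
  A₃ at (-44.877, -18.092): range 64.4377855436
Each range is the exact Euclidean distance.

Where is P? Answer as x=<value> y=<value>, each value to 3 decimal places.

x=17.602 y=-2.325

eq1: (x + 45.897)² + (y − 17.569)² = 66.5424059911²
eq2: (x − 28.082)² + (y + 41.132)² = 40.1972756035²
eq3: (x + 44.877)² + (y + 18.092)² = 64.4377855436²
eq3−eq1, eq3−eq2 (x²,y² cancel):
  -2.040·x + 71.322·y = -201.724812
  145.918·x − 46.080·y = 2675.581795
det = -2.040·-46.080 − 71.322·145.918 = -10313.160396
x = (-201.724812·-46.080 − 71.322·2675.581795) / -10313.160396 = 17.602011
y = (-2.040·2675.581795 − -201.724812·145.918) / -10313.160396 = -2.324903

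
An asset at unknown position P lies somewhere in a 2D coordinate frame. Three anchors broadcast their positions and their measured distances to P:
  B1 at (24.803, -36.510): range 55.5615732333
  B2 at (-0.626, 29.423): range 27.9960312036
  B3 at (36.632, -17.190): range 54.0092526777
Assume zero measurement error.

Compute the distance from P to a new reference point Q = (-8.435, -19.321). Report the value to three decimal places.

24.020

eq1: (x − 24.803)² + (y + 36.510)² = 55.5615732333²
eq2: (x + 0.626)² + (y − 29.423)² = 27.9960312036²
eq3: (x − 36.632)² + (y + 17.190)² = 54.0092526777²
eq3−eq2, eq3−eq1 (x²,y² cancel):
  -74.516·x + 93.226·y = 1361.926893
  -23.658·x − 38.640·y = 140.680340
det = -74.516·-38.640 − 93.226·-23.658 = 5084.838948
x = (1361.926893·-38.640 − 93.226·140.680340) / 5084.838948 = -12.928614
y = (-74.516·140.680340 − 1361.926893·-23.658) / 5084.838948 = 4.274969
|P − Q| = √((-12.928614 − -8.435)² + (4.274969 − -19.321)²) = 24.020040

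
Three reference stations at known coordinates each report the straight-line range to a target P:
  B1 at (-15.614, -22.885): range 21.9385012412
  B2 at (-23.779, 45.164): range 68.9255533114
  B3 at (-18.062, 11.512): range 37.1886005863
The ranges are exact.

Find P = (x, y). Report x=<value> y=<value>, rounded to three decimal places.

x=5.575 y=-17.199

eq1: (x + 15.614)² + (y + 22.885)² = 21.9385012412²
eq2: (x + 23.779)² + (y − 45.164)² = 68.9255533114²
eq3: (x + 18.062)² + (y − 11.512)² = 37.1886005863²
eq3−eq2, eq3−eq1 (x²,y² cancel):
  -11.434·x + 67.304·y = -1221.274137
  4.896·x − 68.794·y = 1210.452410
det = -11.434·-68.794 − 67.304·4.896 = 457.070212
x = (-1221.274137·-68.794 − 67.304·1210.452410) / 457.070212 = 5.574732
y = (-11.434·1210.452410 − -1221.274137·4.896) / 457.070212 = -17.198571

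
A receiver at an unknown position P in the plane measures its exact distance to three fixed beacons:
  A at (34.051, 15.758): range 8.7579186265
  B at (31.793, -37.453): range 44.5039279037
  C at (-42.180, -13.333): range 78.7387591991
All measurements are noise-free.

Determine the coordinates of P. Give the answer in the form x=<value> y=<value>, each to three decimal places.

eq1: (x − 34.051)² + (y − 15.758)² = 8.7579186265²
eq2: (x − 31.793)² + (y + 37.453)² = 44.5039279037²
eq3: (x + 42.180)² + (y + 13.333)² = 78.7387591991²
eq1−eq3, eq1−eq2 (x²,y² cancel):
  -152.462·x − 58.182·y = -5573.954938
  -4.516·x − 106.422·y = -898.161567
det = -152.462·-106.422 − -58.182·-4.516 = 15962.561052
x = (-5573.954938·-106.422 − -58.182·-898.161567) / 15962.561052 = 33.887707
y = (-152.462·-898.161567 − -5573.954938·-4.516) / 15962.561052 = 7.001604

x=33.888 y=7.002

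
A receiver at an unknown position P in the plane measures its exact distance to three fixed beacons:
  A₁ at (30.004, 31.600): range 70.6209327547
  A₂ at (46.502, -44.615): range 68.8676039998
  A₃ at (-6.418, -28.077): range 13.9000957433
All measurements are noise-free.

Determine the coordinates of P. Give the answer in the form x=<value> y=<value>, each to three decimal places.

x=-17.920 y=-20.271

eq1: (x − 30.004)² + (y − 31.600)² = 70.6209327547²
eq2: (x − 46.502)² + (y + 44.615)² = 68.8676039998²
eq3: (x + 6.418)² + (y + 28.077)² = 13.9000957433²
eq1−eq3, eq1−eq2 (x²,y² cancel):
  -72.844·x − 119.354·y = 3724.812118
  32.996·x − 152.430·y = 2498.703475
det = -72.844·-152.430 − -119.354·32.996 = 15041.815504
x = (3724.812118·-152.430 − -119.354·2498.703475) / 15041.815504 = -17.919569
y = (-72.844·2498.703475 − 3724.812118·32.996) / 15041.815504 = -20.271453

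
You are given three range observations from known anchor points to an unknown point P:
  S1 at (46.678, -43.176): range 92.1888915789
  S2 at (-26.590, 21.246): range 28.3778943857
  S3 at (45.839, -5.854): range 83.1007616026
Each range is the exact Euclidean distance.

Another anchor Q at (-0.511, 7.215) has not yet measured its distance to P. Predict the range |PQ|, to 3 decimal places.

38.740

eq1: (x − 46.678)² + (y + 43.176)² = 92.1888915789²
eq2: (x + 26.590)² + (y − 21.246)² = 28.3778943857²
eq3: (x − 45.839)² + (y + 5.854)² = 83.1007616026²
eq3−eq2, eq3−eq1 (x²,y² cancel):
  -144.858·x + 54.200·y = 5123.369068
  1.678·x − 74.644·y = 314.464271
det = -144.858·-74.644 − 54.200·1.678 = 10721.832952
x = (5123.369068·-74.644 − 54.200·314.464271) / 10721.832952 = -37.257876
y = (-144.858·314.464271 − 5123.369068·1.678) / 10721.832952 = -5.050412
|P − Q| = √((-37.257876 − -0.511)² + (-5.050412 − 7.215)²) = 38.739815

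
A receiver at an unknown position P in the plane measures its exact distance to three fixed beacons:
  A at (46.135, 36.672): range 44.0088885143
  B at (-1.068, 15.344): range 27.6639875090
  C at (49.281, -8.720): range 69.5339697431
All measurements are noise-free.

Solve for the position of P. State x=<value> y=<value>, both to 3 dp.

x=2.551 y=42.770

eq1: (x − 46.135)² + (y − 36.672)² = 44.0088885143²
eq2: (x + 1.068)² + (y − 15.344)² = 27.6639875090²
eq3: (x − 49.281)² + (y + 8.720)² = 69.5339697431²
eq3−eq1, eq3−eq2 (x²,y² cancel):
  -6.292·x + 90.784·y = 3866.809128
  -100.698·x + 48.128·y = 1801.600342
det = -6.292·48.128 − 90.784·-100.698 = 8838.945856
x = (3866.809128·48.128 − 90.784·1801.600342) / 8838.945856 = 2.550678
y = (-6.292·1801.600342 − 3866.809128·-100.698) / 8838.945856 = 42.770290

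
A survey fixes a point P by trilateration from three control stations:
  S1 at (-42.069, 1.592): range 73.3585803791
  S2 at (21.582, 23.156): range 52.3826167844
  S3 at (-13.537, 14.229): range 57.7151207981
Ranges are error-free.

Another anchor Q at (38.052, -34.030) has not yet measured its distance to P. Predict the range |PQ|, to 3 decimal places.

eq1: (x + 42.069)² + (y − 1.592)² = 73.3585803791²
eq2: (x − 21.582)² + (y − 23.156)² = 52.3826167844²
eq3: (x + 13.537)² + (y − 14.229)² = 57.7151207981²
eq2−eq3, eq2−eq1 (x²,y² cancel):
  -70.238·x − 17.854·y = -1203.364878
  -127.302·x − 43.128·y = -1867.190609
det = -70.238·-43.128 − -17.854·-127.302 = 756.374556
x = (-1203.364878·-43.128 − -17.854·-1867.190609) / 756.374556 = 24.540618
y = (-70.238·-1867.190609 − -1203.364878·-127.302) / 756.374556 = -29.142997
|P − Q| = √((24.540618 − 38.052)² + (-29.142997 − -34.030)²) = 14.368028

14.368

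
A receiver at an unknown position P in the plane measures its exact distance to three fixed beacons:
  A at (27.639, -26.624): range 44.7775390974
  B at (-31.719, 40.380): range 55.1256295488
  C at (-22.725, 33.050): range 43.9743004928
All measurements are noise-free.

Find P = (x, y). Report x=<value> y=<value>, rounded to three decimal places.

x=18.280 y=17.164

eq1: (x − 27.639)² + (y + 26.624)² = 44.7775390974²
eq2: (x + 31.719)² + (y − 40.380)² = 55.1256295488²
eq3: (x + 22.725)² + (y − 33.050)² = 43.9743004928²
eq2−eq3, eq2−eq1 (x²,y² cancel):
  17.988·x − 14.660·y = 77.184693
  118.716·x − 134.008·y = -130.080638
det = 17.988·-134.008 − -14.660·118.716 = -670.159344
x = (77.184693·-134.008 − -14.660·-130.080638) / -670.159344 = 18.279755
y = (17.988·-130.080638 − 77.184693·118.716) / -670.159344 = 17.164498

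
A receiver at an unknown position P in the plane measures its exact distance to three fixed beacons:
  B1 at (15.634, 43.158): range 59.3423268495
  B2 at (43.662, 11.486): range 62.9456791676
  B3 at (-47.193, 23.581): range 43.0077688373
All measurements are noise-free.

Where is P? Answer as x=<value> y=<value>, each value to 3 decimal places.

x=-16.612 y=-6.659

eq1: (x − 15.634)² + (y − 43.158)² = 59.3423268495²
eq2: (x − 43.662)² + (y − 11.486)² = 62.9456791676²
eq3: (x + 47.193)² + (y − 23.581)² = 43.0077688373²
eq2−eq1, eq2−eq3 (x²,y² cancel):
  -56.056·x + 63.344·y = 509.383250
  -181.710·x + 24.190·y = 2857.434716
det = -56.056·24.190 − 63.344·-181.710 = 10154.243600
x = (509.383250·24.190 − 63.344·2857.434716) / 10154.243600 = -16.611711
y = (-56.056·2857.434716 − 509.383250·-181.710) / 10154.243600 = -6.658923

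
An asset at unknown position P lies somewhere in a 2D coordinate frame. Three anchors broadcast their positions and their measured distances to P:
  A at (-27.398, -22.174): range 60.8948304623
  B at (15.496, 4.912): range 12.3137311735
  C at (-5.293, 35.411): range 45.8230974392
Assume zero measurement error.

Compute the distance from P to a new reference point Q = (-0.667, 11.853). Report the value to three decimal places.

eq1: (x + 27.398)² + (y + 22.174)² = 60.8948304623²
eq2: (x − 15.496)² + (y − 4.912)² = 12.3137311735²
eq3: (x + 5.293)² + (y − 35.411)² = 45.8230974392²
eq3−eq1, eq3−eq2 (x²,y² cancel):
  -44.210·x − 115.170·y = -1648.042208
  41.578·x − 60.998·y = 930.427274
det = -44.210·-60.998 − -115.170·41.578 = 7485.259840
x = (-1648.042208·-60.998 − -115.170·930.427274) / 7485.259840 = 27.745809
y = (-44.210·930.427274 − -1648.042208·41.578) / 7485.259840 = 3.658939
|P − Q| = √((27.745809 − -0.667)² + (3.658939 − 11.853)²) = 29.570768

29.571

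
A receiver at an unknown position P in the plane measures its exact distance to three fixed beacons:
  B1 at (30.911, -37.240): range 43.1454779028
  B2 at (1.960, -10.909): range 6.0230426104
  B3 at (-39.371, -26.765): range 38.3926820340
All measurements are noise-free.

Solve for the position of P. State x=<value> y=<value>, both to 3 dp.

x=-3.986 y=-11.868

eq1: (x − 30.911)² + (y + 37.240)² = 43.1454779028²
eq2: (x − 1.960)² + (y + 10.909)² = 6.0230426104²
eq3: (x + 39.371)² + (y + 26.765)² = 38.3926820340²
eq1−eq2, eq1−eq3 (x²,y² cancel):
  -57.902·x + 52.662·y = -394.204419
  -140.564·x + 20.950·y = 311.667575
det = -57.902·20.950 − 52.662·-140.564 = 6189.334468
x = (-394.204419·20.950 − 52.662·311.667575) / 6189.334468 = -3.986151
y = (-57.902·311.667575 − -394.204419·-140.564) / 6189.334468 = -11.868340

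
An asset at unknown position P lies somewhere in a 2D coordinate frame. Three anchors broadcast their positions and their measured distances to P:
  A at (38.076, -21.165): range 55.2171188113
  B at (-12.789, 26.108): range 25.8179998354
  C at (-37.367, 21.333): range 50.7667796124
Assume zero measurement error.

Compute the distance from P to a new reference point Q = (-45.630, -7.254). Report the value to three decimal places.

68.382

eq1: (x − 38.076)² + (y + 21.165)² = 55.2171188113²
eq2: (x + 12.789)² + (y − 26.108)² = 25.8179998354²
eq3: (x + 37.367)² + (y − 21.333)² = 50.7667796124²
eq3−eq2, eq3−eq1 (x²,y² cancel):
  49.156·x + 9.550·y = 904.493404
  150.886·x − 84.996·y = -425.314875
det = 49.156·-84.996 − 9.550·150.886 = -5619.024676
x = (904.493404·-84.996 − 9.550·-425.314875) / -5619.024676 = 12.958933
y = (49.156·-425.314875 − 904.493404·150.886) / -5619.024676 = 28.008806
|P − Q| = √((12.958933 − -45.630)² + (28.008806 − -7.254)²) = 68.382224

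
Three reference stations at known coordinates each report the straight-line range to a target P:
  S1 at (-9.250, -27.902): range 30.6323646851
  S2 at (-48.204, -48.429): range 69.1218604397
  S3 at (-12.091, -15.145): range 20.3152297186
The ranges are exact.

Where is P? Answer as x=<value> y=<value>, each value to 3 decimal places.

eq1: (x + 9.250)² + (y + 27.902)² = 30.6323646851²
eq2: (x + 48.204)² + (y + 48.429)² = 69.1218604397²
eq3: (x + 12.091)² + (y + 15.145)² = 20.3152297186²
eq3−eq2, eq3−eq1 (x²,y² cancel):
  -72.226·x − 66.568·y = -71.692681
  5.682·x − 25.514·y = -37.112410
det = -72.226·-25.514 − -66.568·5.682 = 2221.013540
x = (-71.692681·-25.514 − -66.568·-37.112410) / 2221.013540 = -0.288756
y = (-72.226·-37.112410 − -71.692681·5.682) / 2221.013540 = 1.390284

x=-0.289 y=1.390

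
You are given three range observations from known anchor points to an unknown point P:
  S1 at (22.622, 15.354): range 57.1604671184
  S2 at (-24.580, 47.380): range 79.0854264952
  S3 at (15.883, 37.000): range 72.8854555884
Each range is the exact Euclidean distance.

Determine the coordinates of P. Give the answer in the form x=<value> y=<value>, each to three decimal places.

eq1: (x − 22.622)² + (y − 15.354)² = 57.1604671184²
eq2: (x + 24.580)² + (y − 47.380)² = 79.0854264952²
eq3: (x − 15.883)² + (y − 37.000)² = 72.8854555884²
eq1−eq2, eq1−eq3 (x²,y² cancel):
  -94.404·x + 64.052·y = -885.645083
  -13.478·x + 43.292·y = -1171.201146
det = -94.404·43.292 − 64.052·-13.478 = -3223.645112
x = (-885.645083·43.292 − 64.052·-1171.201146) / -3223.645112 = -11.377316
y = (-94.404·-1171.201146 − -885.645083·-13.478) / -3223.645112 = -30.595598

x=-11.377 y=-30.596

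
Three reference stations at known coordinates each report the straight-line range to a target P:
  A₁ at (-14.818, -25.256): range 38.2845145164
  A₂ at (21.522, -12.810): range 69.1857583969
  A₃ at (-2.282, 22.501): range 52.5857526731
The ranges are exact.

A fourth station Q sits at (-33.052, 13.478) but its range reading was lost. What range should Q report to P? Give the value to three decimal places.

23.145

eq1: (x + 14.818)² + (y + 25.256)² = 38.2845145164²
eq2: (x − 21.522)² + (y + 12.810)² = 69.1857583969²
eq3: (x + 2.282)² + (y − 22.501)² = 52.5857526731²
eq3−eq1, eq3−eq2 (x²,y² cancel):
  -25.072·x − 95.514·y = 1645.493467
  47.608·x − 70.622·y = -1905.617722
det = -25.072·-70.622 − -95.514·47.608 = 6317.865296
x = (1645.493467·-70.622 − -95.514·-1905.617722) / 6317.865296 = -47.202844
y = (-25.072·-1905.617722 − 1645.493467·47.608) / 6317.865296 = -4.837236
|P − Q| = √((-47.202844 − -33.052)² + (-4.837236 − 13.478)²) = 23.145070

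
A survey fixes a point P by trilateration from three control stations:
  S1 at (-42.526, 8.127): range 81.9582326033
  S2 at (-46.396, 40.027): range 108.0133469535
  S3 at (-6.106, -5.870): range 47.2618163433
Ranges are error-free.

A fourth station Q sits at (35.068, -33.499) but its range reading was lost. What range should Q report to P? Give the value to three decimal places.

20.059

eq1: (x + 42.526)² + (y − 8.127)² = 81.9582326033²
eq2: (x + 46.396)² + (y − 40.027)² = 108.0133469535²
eq3: (x + 6.106)² + (y + 5.870)² = 47.2618163433²
eq3−eq2, eq3−eq1 (x²,y² cancel):
  -80.580·x + 91.794·y = -5750.194427
  -72.840·x + 27.994·y = -2680.703938
det = -80.580·27.994 − 91.794·-72.840 = 4430.518440
x = (-5750.194427·27.994 − 91.794·-2680.703938) / 4430.518440 = 19.208044
y = (-80.580·-2680.703938 − -5750.194427·-72.840) / 4430.518440 = -45.780881
|P − Q| = √((19.208044 − 35.068)² + (-45.780881 − -33.499)²) = 20.059482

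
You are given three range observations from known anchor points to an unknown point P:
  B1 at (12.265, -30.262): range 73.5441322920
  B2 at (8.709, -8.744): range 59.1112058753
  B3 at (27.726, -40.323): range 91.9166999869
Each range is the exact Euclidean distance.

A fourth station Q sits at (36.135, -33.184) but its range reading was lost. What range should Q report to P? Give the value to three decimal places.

94.832

eq1: (x − 12.265)² + (y + 30.262)² = 73.5441322920²
eq2: (x − 8.709)² + (y + 8.744)² = 59.1112058753²
eq3: (x − 27.726)² + (y + 40.323)² = 91.9166999869²
eq1−eq2, eq1−eq3 (x²,y² cancel):
  -7.112·x + 43.036·y = 1000.690083
  30.922·x − 20.122·y = -1711.483806
det = -7.112·-20.122 − 43.036·30.922 = -1187.651528
x = (1000.690083·-20.122 − 43.036·-1711.483806) / -1187.651528 = -45.063329
y = (-7.112·-1711.483806 − 1000.690083·30.922) / -1187.651528 = 15.805365
|P − Q| = √((-45.063329 − 36.135)² + (15.805365 − -33.184)²) = 94.832096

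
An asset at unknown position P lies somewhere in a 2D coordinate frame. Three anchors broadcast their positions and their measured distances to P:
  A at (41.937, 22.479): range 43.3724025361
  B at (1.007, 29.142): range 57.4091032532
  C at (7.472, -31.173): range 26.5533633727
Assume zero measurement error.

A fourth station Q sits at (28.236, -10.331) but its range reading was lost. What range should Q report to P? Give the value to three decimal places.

9.768

eq1: (x − 41.937)² + (y − 22.479)² = 43.3724025361²
eq2: (x − 1.007)² + (y − 29.142)² = 57.4091032532²
eq3: (x − 7.472)² + (y + 31.173)² = 26.5533633727²
eq3−eq1, eq3−eq2 (x²,y² cancel):
  68.930·x + 107.304·y = 60.346502
  -12.930·x + 120.630·y = -2768.040530
det = 68.930·120.630 − 107.304·-12.930 = 9702.466620
x = (60.346502·120.630 − 107.304·-2768.040530) / 9702.466620 = 31.363305
y = (68.930·-2768.040530 − 60.346502·-12.930) / 9702.466620 = -19.584788
|P − Q| = √((31.363305 − 28.236)² + (-19.584788 − -10.331)²) = 9.767939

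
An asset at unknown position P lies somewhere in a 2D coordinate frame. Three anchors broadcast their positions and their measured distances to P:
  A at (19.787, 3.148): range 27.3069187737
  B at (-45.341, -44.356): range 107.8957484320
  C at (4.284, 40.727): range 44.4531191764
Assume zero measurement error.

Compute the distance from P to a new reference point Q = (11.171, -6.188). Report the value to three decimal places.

39.756

eq1: (x − 19.787)² + (y − 3.148)² = 27.3069187737²
eq2: (x + 45.341)² + (y + 44.356)² = 107.8957484320²
eq3: (x − 4.284)² + (y − 40.727)² = 44.4531191764²
eq1−eq2, eq1−eq3 (x²,y² cancel):
  -130.256·x − 95.008·y = -7273.998973
  -31.006·x + 75.158·y = 45.193920
det = -130.256·75.158 − -95.008·-31.006 = -12735.598496
x = (-7273.998973·75.158 − -95.008·45.193920) / -12735.598496 = 42.589709
y = (-130.256·45.193920 − -7273.998973·-31.006) / -12735.598496 = 18.171458
|P − Q| = √((42.589709 − 11.171)² + (18.171458 − -6.188)²) = 39.755735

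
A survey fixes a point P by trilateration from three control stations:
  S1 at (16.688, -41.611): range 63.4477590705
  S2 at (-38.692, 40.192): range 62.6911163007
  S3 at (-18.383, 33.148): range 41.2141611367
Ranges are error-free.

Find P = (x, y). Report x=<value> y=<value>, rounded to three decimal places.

eq1: (x − 16.688)² + (y + 41.611)² = 63.4477590705²
eq2: (x + 38.692)² + (y − 40.192)² = 62.6911163007²
eq3: (x + 18.383)² + (y − 33.148)² = 41.2141611367²
eq1−eq2, eq1−eq3 (x²,y² cancel):
  -110.760·x + 163.606·y = 1197.945131
  -70.142·x + 149.518·y = 1753.770981
det = -110.760·149.518 − 163.606·-70.142 = -5084.961628
x = (1197.945131·149.518 − 163.606·1753.770981) / -5084.961628 = 21.202342
y = (-110.760·1753.770981 − 1197.945131·-70.142) / -5084.961628 = 21.675956

x=21.202 y=21.676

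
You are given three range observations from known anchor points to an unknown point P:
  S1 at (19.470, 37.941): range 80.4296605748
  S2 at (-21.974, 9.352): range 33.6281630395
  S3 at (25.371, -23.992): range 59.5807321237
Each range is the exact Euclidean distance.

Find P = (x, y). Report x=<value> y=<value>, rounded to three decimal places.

x=-34.176 y=-21.984

eq1: (x − 19.470)² + (y − 37.941)² = 80.4296605748²
eq2: (x + 21.974)² + (y − 9.352)² = 33.6281630395²
eq3: (x − 25.371)² + (y + 23.992)² = 59.5807321237²
eq1−eq3, eq1−eq2 (x²,y² cancel):
  11.802·x − 123.866·y = 2319.769984
  -82.888·x − 57.178·y = 4089.793150
det = 11.802·-57.178 − -123.866·-82.888 = -10941.819764
x = (2319.769984·-57.178 − -123.866·4089.793150) / -10941.819764 = -34.175897
y = (11.802·4089.793150 − 2319.769984·-82.888) / -10941.819764 = -21.984353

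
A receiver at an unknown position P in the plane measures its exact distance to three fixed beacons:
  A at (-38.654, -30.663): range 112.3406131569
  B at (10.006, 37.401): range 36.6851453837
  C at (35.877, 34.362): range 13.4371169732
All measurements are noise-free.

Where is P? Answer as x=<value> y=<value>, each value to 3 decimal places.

x=46.282 y=42.864

eq1: (x + 38.654)² + (y + 30.663)² = 112.3406131569²
eq2: (x − 10.006)² + (y − 37.401)² = 36.6851453837²
eq3: (x − 35.877)² + (y − 34.362)² = 13.4371169732²
eq3−eq1, eq3−eq2 (x²,y² cancel):
  -149.062·x − 130.050·y = -12473.412140
  -51.742·x + 6.078·y = -2134.195115
det = -149.062·6.078 − -130.050·-51.742 = -7635.045936
x = (-12473.412140·6.078 − -130.050·-2134.195115) / -7635.045936 = 46.282036
y = (-149.062·-2134.195115 − -12473.412140·-51.742) / -7635.045936 = 42.864431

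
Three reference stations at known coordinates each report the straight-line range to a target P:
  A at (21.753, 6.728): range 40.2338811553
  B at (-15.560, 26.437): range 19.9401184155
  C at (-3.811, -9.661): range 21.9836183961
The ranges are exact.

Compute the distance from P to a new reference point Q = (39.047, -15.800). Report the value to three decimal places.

61.776

eq1: (x − 21.753)² + (y − 6.728)² = 40.2338811553²
eq2: (x + 15.560)² + (y − 26.437)² = 19.9401184155²
eq3: (x + 3.811)² + (y + 9.661)² = 21.9836183961²
eq3−eq2, eq3−eq1 (x²,y² cancel):
  -23.498·x + 72.196·y = 918.841082
  51.128·x + 32.778·y = -724.885364
det = -23.498·32.778 − 72.196·51.128 = -4461.454532
x = (918.841082·32.778 − 72.196·-724.885364) / -4461.454532 = -18.480878
y = (-23.498·-724.885364 − 918.841082·51.128) / -4461.454532 = 6.711970
|P − Q| = √((-18.480878 − 39.047)² + (6.711970 − -15.800)²) = 61.775768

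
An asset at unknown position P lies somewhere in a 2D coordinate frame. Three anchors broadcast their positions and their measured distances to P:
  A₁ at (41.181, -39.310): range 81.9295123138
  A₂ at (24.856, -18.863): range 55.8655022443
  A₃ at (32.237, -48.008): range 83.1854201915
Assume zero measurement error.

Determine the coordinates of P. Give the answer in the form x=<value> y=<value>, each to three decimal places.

x=-14.434 y=20.851

eq1: (x − 41.181)² + (y + 39.310)² = 81.9295123138²
eq2: (x − 24.856)² + (y + 18.863)² = 55.8655022443²
eq3: (x − 32.237)² + (y + 48.008)² = 83.1854201915²
eq3−eq2, eq3−eq1 (x²,y² cancel):
  -14.762·x + 58.290·y = 1428.501063
  17.888·x + 17.396·y = 104.527772
det = -14.762·17.396 − 58.290·17.888 = -1299.491272
x = (1428.501063·17.396 − 58.290·104.527772) / -1299.491272 = -14.434326
y = (-14.762·104.527772 − 1428.501063·17.888) / -1299.491272 = 20.851287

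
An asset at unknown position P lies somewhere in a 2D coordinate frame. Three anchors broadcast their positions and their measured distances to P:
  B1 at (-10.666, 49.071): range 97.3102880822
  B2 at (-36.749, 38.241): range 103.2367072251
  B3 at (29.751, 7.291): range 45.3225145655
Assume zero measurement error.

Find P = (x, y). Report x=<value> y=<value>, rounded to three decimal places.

x=32.947 y=-37.919

eq1: (x + 10.666)² + (y − 49.071)² = 97.3102880822²
eq2: (x + 36.749)² + (y − 38.241)² = 103.2367072251²
eq3: (x − 29.751)² + (y − 7.291)² = 45.3225145655²
eq3−eq2, eq3−eq1 (x²,y² cancel):
  -133.000·x + 61.900·y = -6729.104992
  -80.834·x + 83.560·y = -5831.715925
det = -133.000·83.560 − 61.900·-80.834 = -6109.855400
x = (-6729.104992·83.560 − 61.900·-5831.715925) / -6109.855400 = 32.946900
y = (-133.000·-5831.715925 − -6729.104992·-80.834) / -6109.855400 = -37.918695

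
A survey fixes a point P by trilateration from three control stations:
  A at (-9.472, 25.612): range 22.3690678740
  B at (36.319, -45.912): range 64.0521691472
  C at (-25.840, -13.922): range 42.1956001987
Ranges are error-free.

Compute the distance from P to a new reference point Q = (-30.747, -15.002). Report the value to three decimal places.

46.811

eq1: (x + 9.472)² + (y − 25.612)² = 22.3690678740²
eq2: (x − 36.319)² + (y + 45.912)² = 64.0521691472²
eq3: (x + 25.840)² + (y + 13.922)² = 42.1956001987²
eq1−eq2, eq1−eq3 (x²,y² cancel):
  91.582·x − 143.048·y = -921.016998
  -32.736·x − 79.068·y = -1164.259123
det = 91.582·-79.068 − -143.048·-32.736 = -11924.024904
x = (-921.016998·-79.068 − -143.048·-1164.259123) / -11924.024904 = 7.859927
y = (91.582·-1164.259123 − -921.016998·-32.736) / -11924.024904 = 11.470589
|P − Q| = √((7.859927 − -30.747)² + (11.470589 − -15.002)²) = 46.811247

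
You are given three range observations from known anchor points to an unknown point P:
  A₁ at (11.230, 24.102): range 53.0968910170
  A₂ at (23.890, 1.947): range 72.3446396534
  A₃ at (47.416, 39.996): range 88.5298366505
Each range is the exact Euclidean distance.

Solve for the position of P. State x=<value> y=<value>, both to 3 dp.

eq1: (x − 11.230)² + (y − 24.102)² = 53.0968910170²
eq2: (x − 23.890)² + (y − 1.947)² = 72.3446396534²
eq3: (x − 47.416)² + (y − 39.996)² = 88.5298366505²
eq1−eq3, eq1−eq2 (x²,y² cancel):
  72.372·x + 31.788·y = -1877.314374
  25.320·x − 44.310·y = -2546.963446
det = 72.372·-44.310 − 31.788·25.320 = -4011.675480
x = (-1877.314374·-44.310 − 31.788·-2546.963446) / -4011.675480 = -40.917236
y = (72.372·-2546.963446 − -1877.314374·25.320) / -4011.675480 = 34.099278

x=-40.917 y=34.099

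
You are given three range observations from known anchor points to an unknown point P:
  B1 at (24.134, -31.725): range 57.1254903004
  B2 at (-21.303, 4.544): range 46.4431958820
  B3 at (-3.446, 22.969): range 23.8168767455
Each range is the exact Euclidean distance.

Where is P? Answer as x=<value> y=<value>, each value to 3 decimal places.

eq1: (x − 24.134)² + (y + 31.725)² = 57.1254903004²
eq2: (x + 21.303)² + (y − 4.544)² = 46.4431958820²
eq3: (x + 3.446)² + (y − 22.969)² = 23.8168767455²
eq3−eq2, eq3−eq1 (x²,y² cancel):
  -35.714·x − 36.850·y = -1654.710958
  55.160·x − 109.388·y = -1646.602320
det = -35.714·-109.388 − -36.850·55.160 = 5939.329032
x = (-1654.710958·-109.388 − -36.850·-1646.602320) / 5939.329032 = 20.259566
y = (-35.714·-1646.602320 − -1654.710958·55.160) / 5939.329032 = 25.268951

x=20.260 y=25.269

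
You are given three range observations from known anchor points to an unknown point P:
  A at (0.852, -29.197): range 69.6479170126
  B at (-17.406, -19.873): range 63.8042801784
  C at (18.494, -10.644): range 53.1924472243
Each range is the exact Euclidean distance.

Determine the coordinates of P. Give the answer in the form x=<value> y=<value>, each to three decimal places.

eq1: (x − 0.852)² + (y + 29.197)² = 69.6479170126²
eq2: (x + 17.406)² + (y + 19.873)² = 63.8042801784²
eq3: (x − 18.494)² + (y + 10.644)² = 53.1924472243²
eq3−eq1, eq3−eq2 (x²,y² cancel):
  -35.284·x − 37.106·y = -1623.527961
  -71.800·x − 18.458·y = -998.967534
det = -35.284·-18.458 − -37.106·-71.800 = -2012.938728
x = (-1623.527961·-18.458 − -37.106·-998.967534) / -2012.938728 = 3.527485
y = (-35.284·-998.967534 − -1623.527961·-71.800) / -2012.938728 = 40.399509

x=3.527 y=40.400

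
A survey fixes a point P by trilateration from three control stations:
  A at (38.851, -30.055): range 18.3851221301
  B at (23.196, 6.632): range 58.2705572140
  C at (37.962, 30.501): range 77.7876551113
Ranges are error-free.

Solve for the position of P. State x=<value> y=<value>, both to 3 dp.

x=46.374 y=-46.830

eq1: (x − 38.851)² + (y + 30.055)² = 18.3851221301²
eq2: (x − 23.196)² + (y − 6.632)² = 58.2705572140²
eq3: (x − 37.962)² + (y − 30.501)² = 77.7876551113²
eq2−eq3, eq2−eq1 (x²,y² cancel):
  29.532·x + 47.738·y = -866.074845
  31.310·x − 73.374·y = 4888.110508
det = 29.532·-73.374 − 47.738·31.310 = -3661.557748
x = (-866.074845·-73.374 − 47.738·4888.110508) / -3661.557748 = 46.374045
y = (29.532·4888.110508 − -866.074845·31.310) / -3661.557748 = -46.830473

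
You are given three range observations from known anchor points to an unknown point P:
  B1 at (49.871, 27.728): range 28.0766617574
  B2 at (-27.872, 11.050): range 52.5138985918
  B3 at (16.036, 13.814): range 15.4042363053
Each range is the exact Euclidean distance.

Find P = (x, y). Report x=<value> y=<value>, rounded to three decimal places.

x=21.797 y=28.100

eq1: (x − 49.871)² + (y − 27.728)² = 28.0766617574²
eq2: (x + 27.872)² + (y − 11.050)² = 52.5138985918²
eq3: (x − 16.036)² + (y − 13.814)² = 15.4042363053²
eq2−eq1, eq2−eq3 (x²,y² cancel):
  155.486·x + 33.356·y = 4326.418351
  87.816·x + 5.528·y = 2069.448057
det = 155.486·5.528 − 33.356·87.816 = -2069.663888
x = (4326.418351·5.528 − 33.356·2069.448057) / -2069.663888 = 21.796809
y = (155.486·2069.448057 − 4326.418351·87.816) / -2069.663888 = 28.100482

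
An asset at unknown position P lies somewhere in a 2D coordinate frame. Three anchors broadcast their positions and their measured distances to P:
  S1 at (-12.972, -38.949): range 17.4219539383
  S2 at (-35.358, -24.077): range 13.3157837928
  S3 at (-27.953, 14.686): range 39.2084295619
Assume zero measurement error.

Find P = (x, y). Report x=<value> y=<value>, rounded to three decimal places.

x=-22.042 y=-24.074

eq1: (x + 12.972)² + (y + 38.949)² = 17.4219539383²
eq2: (x + 35.358)² + (y + 24.077)² = 13.3157837928²
eq3: (x + 27.953)² + (y − 14.686)² = 39.2084295619²
eq2−eq3, eq2−eq1 (x²,y² cancel):
  14.810·x + 77.526·y = -2192.832139
  44.772·x − 29.744·y = -270.807089
det = 14.810·-29.744 − 77.526·44.772 = -3911.502712
x = (-2192.832139·-29.744 − 77.526·-270.807089) / -3911.502712 = -22.042216
y = (14.810·-270.807089 − -2192.832139·44.772) / -3911.502712 = -24.074335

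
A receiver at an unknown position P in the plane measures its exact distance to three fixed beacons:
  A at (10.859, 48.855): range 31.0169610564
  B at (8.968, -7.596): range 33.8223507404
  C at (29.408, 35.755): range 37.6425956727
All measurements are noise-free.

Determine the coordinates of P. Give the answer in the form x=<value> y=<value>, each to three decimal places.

eq1: (x − 10.859)² + (y − 48.855)² = 31.0169610564²
eq2: (x − 8.968)² + (y + 7.596)² = 33.8223507404²
eq3: (x − 29.408)² + (y − 35.755)² = 37.6425956727²
eq2−eq1, eq2−eq3 (x²,y² cancel):
  3.782·x + 112.902·y = 2548.504202
  40.880·x + 86.702·y = 1732.112650
det = 3.782·86.702 − 112.902·40.880 = -4287.526796
x = (2548.504202·86.702 − 112.902·1732.112650) / -4287.526796 = -5.924495
y = (3.782·1732.112650 − 2548.504202·40.880) / -4287.526796 = 22.771170

x=-5.924 y=22.771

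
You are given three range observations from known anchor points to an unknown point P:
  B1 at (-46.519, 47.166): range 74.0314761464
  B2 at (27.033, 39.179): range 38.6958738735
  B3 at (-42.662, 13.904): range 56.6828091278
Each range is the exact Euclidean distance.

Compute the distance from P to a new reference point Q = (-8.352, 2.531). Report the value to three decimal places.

eq1: (x + 46.519)² + (y − 47.166)² = 74.0314761464²
eq2: (x − 27.033)² + (y − 39.179)² = 38.6958738735²
eq3: (x + 42.662)² + (y − 13.904)² = 56.6828091278²
eq2−eq1, eq2−eq3 (x²,y² cancel):
  -147.104·x + 15.974·y = -1860.417019
  -139.390·x − 50.550·y = -1967.979866
det = -147.104·-50.550 − 15.974·-139.390 = 9662.723060
x = (-1860.417019·-50.550 − 15.974·-1967.979866) / 9662.723060 = 12.986049
y = (-147.104·-1967.979866 − -1860.417019·-139.390) / 9662.723060 = 3.122741
|P − Q| = √((12.986049 − -8.352)² + (3.122741 − 2.531)²) = 21.346252

21.346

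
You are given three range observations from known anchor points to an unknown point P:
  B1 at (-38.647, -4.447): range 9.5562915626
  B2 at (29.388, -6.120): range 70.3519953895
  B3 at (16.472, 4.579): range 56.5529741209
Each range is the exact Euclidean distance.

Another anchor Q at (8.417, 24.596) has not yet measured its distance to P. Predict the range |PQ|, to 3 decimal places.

eq1: (x + 38.647)² + (y + 4.447)² = 9.5562915626²
eq2: (x − 29.388)² + (y + 6.120)² = 70.3519953895²
eq3: (x − 16.472)² + (y − 4.579)² = 56.5529741209²
eq2−eq1, eq2−eq3 (x²,y² cancel):
  -136.070·x + 3.346·y = 5470.338021
  -25.832·x + 21.398·y = 1142.349454
det = -136.070·21.398 − 3.346·-25.832 = -2825.191988
x = (5470.338021·21.398 − 3.346·1142.349454) / -2825.191988 = -40.079397
y = (-136.070·1142.349454 − 5470.338021·-25.832) / -2825.191988 = 5.001330
|P − Q| = √((-40.079397 − 8.417)² + (5.001330 − 24.596)²) = 52.305369

52.305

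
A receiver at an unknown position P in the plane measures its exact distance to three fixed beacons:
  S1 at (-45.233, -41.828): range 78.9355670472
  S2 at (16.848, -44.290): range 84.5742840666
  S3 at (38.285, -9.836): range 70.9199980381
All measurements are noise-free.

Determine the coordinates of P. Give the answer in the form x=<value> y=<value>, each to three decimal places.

eq1: (x + 45.233)² + (y + 41.828)² = 78.9355670472²
eq2: (x − 16.848)² + (y + 44.290)² = 84.5742840666²
eq3: (x − 38.285)² + (y + 9.836)² = 70.9199980381²
eq3−eq1, eq3−eq2 (x²,y² cancel):
  -167.036·x − 63.984·y = 1031.940129
  -42.874·x − 68.908·y = -1440.192321
det = -167.036·-68.908 − -63.984·-42.874 = 8766.866672
x = (1031.940129·-68.908 − -63.984·-1440.192321) / 8766.866672 = -18.622183
y = (-167.036·-1440.192321 − 1031.940129·-42.874) / 8766.866672 = 32.486791

x=-18.622 y=32.487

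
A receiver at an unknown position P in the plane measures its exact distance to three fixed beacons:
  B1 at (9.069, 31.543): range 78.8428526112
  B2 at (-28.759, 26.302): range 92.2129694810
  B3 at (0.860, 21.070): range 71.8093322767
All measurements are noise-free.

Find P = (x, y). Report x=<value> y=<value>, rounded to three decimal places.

x=30.532 y=-44.322

eq1: (x − 9.069)² + (y − 31.543)² = 78.8428526112²
eq2: (x + 28.759)² + (y − 26.302)² = 92.2129694810²
eq3: (x − 0.860)² + (y − 21.070)² = 71.8093322767²
eq2−eq3, eq2−eq1 (x²,y² cancel):
  59.238·x − 10.464·y = 2272.460753
  75.656·x + 10.482·y = 1845.368658
det = 59.238·10.482 − -10.464·75.656 = 1412.597100
x = (2272.460753·10.482 − -10.464·1845.368658) / 1412.597100 = 30.532323
y = (59.238·1845.368658 − 2272.460753·75.656) / 1412.597100 = -44.322151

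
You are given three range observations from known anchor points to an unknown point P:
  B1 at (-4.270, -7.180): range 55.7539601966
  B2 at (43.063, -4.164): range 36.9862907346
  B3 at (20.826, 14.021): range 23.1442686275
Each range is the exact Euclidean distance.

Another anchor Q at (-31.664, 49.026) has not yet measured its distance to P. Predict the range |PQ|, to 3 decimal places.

eq1: (x + 4.270)² + (y + 7.180)² = 55.7539601966²
eq2: (x − 43.063)² + (y + 4.164)² = 36.9862907346²
eq3: (x − 20.826)² + (y − 14.021)² = 23.1442686275²
eq1−eq3, eq1−eq2 (x²,y² cancel):
  50.192·x + 42.402·y = 3133.372324
  94.666·x + 6.032·y = 3542.493940
det = 50.192·6.032 − 42.402·94.666 = -3711.269588
x = (3133.372324·6.032 − 42.402·3542.493940) / -3711.269588 = 35.380972
y = (50.192·3542.493940 − 3133.372324·94.666) / -3711.269588 = 32.015720
|P − Q| = √((35.380972 − -31.664)² + (32.015720 − 49.026)²) = 69.169198

69.169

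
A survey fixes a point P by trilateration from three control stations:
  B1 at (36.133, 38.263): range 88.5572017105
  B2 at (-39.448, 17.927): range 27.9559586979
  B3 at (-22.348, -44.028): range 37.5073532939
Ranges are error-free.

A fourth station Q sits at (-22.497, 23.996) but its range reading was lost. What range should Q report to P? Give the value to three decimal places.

37.411

eq1: (x − 36.133)² + (y − 38.263)² = 88.5572017105²
eq2: (x + 39.448)² + (y − 17.927)² = 27.9559586979²
eq3: (x + 22.348)² + (y + 44.028)² = 37.5073532939²
eq1−eq3, eq1−eq2 (x²,y² cancel):
  -116.962·x − 164.582·y = 6103.823454
  -151.162·x − 40.672·y = 6168.713523
det = -116.962·-40.672 − -164.582·-151.162 = -20121.465820
x = (6103.823454·-40.672 − -164.582·6168.713523) / -20121.465820 = -38.118719
y = (-116.962·6168.713523 − 6103.823454·-151.162) / -20121.465820 = -9.997338
|P − Q| = √((-38.118719 − -22.497)² + (-9.997338 − 23.996)²) = 37.411029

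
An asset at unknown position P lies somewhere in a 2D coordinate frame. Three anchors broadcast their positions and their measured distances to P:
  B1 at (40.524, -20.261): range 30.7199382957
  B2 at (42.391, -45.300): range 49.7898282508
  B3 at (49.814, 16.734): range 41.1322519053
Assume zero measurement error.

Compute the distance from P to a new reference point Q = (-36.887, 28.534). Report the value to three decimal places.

60.789

eq1: (x − 40.524)² + (y + 20.261)² = 30.7199382957²
eq2: (x − 42.391)² + (y + 45.300)² = 49.7898282508²
eq3: (x − 49.814)² + (y − 16.734)² = 41.1322519053²
eq2−eq3, eq2−eq1 (x²,y² cancel):
  14.846·x + 124.068·y = -300.460679
  -3.734·x + 50.078·y = -261.071796
det = 14.846·50.078 − 124.068·-3.734 = 1206.727900
x = (-300.460679·50.078 − 124.068·-261.071796) / 1206.727900 = 14.372905
y = (14.846·-261.071796 − -300.460679·-3.734) / 1206.727900 = -4.141606
|P − Q| = √((14.372905 − -36.887)² + (-4.141606 − 28.534)²) = 60.788758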